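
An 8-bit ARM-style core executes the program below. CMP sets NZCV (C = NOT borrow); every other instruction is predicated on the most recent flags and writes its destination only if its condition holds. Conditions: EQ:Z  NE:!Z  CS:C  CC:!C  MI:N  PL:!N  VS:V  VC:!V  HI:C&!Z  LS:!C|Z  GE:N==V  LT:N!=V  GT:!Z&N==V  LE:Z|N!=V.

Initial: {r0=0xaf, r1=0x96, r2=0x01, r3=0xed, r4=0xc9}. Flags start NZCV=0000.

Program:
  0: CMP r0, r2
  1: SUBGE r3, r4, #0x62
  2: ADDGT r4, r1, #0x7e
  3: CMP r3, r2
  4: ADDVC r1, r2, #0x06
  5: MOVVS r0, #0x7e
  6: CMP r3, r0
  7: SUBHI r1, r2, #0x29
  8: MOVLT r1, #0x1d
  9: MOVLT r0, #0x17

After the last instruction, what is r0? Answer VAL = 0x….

[0] flags=1010 → (cmp)
[1] flags=1010 GE?F → skip
[2] flags=1010 GT?F → skip
[3] flags=1010 → (cmp)
[4] flags=1010 VC?T → r1=0x07
[5] flags=1010 VS?F → skip
[6] flags=0010 → (cmp)
[7] flags=0010 HI?T → r1=0xd8
[8] flags=0010 LT?F → skip
[9] flags=0010 LT?F → skip

VAL = 0xaf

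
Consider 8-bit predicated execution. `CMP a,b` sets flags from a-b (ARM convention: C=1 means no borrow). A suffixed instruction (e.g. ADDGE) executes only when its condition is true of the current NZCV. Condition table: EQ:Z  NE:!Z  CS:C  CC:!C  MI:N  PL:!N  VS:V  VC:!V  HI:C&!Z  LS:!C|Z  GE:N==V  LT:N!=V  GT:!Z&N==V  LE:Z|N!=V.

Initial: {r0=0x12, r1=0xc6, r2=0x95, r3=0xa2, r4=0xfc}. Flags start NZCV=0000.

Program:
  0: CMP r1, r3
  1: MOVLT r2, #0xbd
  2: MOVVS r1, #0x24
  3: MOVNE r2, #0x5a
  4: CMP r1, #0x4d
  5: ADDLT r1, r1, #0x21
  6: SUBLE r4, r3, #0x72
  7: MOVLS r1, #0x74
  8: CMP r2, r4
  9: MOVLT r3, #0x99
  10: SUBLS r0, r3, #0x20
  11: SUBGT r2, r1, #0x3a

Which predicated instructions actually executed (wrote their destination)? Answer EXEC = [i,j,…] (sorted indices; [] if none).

EXEC = [3,5,6,11]

0: ✓ CMP  NZCV=0010
1: · MOVLT
2: · MOVVS
3: ✓ MOVNE  r2←0x5a
4: ✓ CMP  NZCV=0011
5: ✓ ADDLT  r1←0xe7
6: ✓ SUBLE  r4←0x30
7: · MOVLS
8: ✓ CMP  NZCV=0010
9: · MOVLT
10: · SUBLS
11: ✓ SUBGT  r2←0xad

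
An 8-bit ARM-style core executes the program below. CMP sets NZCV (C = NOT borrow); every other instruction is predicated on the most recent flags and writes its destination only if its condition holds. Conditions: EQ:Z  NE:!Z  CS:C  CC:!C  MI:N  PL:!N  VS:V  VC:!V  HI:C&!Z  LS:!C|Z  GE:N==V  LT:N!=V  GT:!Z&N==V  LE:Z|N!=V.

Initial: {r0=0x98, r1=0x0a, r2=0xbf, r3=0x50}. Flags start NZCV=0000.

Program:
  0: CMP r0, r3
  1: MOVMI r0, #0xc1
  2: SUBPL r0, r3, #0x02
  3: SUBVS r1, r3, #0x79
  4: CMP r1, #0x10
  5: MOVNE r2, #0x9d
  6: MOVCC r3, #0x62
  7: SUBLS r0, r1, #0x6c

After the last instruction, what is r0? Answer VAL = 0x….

VAL = 0x4e

0: ✓ CMP  NZCV=0011
1: · MOVMI
2: ✓ SUBPL  r0←0x4e
3: ✓ SUBVS  r1←0xd7
4: ✓ CMP  NZCV=1010
5: ✓ MOVNE  r2←0x9d
6: · MOVCC
7: · SUBLS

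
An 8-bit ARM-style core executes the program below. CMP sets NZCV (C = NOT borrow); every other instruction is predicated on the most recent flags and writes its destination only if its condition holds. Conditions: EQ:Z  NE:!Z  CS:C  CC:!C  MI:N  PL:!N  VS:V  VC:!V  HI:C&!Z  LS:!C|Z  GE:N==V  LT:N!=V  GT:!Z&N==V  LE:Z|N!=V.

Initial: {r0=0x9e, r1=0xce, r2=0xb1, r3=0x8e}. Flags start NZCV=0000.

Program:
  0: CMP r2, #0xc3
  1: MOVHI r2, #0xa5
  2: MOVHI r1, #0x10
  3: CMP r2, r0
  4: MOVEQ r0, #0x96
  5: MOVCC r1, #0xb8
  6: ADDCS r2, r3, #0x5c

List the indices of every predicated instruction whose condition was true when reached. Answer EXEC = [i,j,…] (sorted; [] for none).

0: ✓ CMP  NZCV=1000
1: · MOVHI
2: · MOVHI
3: ✓ CMP  NZCV=0010
4: · MOVEQ
5: · MOVCC
6: ✓ ADDCS  r2←0xea

EXEC = [6]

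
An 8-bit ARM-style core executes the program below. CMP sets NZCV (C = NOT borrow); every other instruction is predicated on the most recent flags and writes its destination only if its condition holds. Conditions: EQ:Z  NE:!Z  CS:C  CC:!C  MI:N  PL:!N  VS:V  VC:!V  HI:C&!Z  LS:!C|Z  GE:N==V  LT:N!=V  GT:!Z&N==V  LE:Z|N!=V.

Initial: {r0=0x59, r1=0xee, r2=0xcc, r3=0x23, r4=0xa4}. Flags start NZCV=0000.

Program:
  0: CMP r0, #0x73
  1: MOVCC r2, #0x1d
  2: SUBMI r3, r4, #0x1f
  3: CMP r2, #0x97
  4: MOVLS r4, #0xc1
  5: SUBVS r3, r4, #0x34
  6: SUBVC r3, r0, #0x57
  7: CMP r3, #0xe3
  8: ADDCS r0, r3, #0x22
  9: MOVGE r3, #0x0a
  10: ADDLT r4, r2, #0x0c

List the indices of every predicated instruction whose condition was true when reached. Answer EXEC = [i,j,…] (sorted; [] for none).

0: ✓ CMP  NZCV=1000
1: ✓ MOVCC  r2←0x1d
2: ✓ SUBMI  r3←0x85
3: ✓ CMP  NZCV=1001
4: ✓ MOVLS  r4←0xc1
5: ✓ SUBVS  r3←0x8d
6: · SUBVC
7: ✓ CMP  NZCV=1000
8: · ADDCS
9: · MOVGE
10: ✓ ADDLT  r4←0x29

EXEC = [1,2,4,5,10]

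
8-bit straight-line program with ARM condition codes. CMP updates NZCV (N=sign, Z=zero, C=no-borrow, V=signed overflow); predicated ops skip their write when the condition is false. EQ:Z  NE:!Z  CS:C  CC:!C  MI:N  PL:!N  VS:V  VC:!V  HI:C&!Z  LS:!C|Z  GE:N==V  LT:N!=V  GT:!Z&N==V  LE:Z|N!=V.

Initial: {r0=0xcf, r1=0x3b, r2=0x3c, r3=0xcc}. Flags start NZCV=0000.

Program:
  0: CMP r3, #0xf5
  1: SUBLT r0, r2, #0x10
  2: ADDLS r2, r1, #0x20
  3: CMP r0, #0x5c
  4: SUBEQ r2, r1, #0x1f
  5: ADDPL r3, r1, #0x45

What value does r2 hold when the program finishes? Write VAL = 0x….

0: ✓ CMP  NZCV=1000
1: ✓ SUBLT  r0←0x2c
2: ✓ ADDLS  r2←0x5b
3: ✓ CMP  NZCV=1000
4: · SUBEQ
5: · ADDPL

VAL = 0x5b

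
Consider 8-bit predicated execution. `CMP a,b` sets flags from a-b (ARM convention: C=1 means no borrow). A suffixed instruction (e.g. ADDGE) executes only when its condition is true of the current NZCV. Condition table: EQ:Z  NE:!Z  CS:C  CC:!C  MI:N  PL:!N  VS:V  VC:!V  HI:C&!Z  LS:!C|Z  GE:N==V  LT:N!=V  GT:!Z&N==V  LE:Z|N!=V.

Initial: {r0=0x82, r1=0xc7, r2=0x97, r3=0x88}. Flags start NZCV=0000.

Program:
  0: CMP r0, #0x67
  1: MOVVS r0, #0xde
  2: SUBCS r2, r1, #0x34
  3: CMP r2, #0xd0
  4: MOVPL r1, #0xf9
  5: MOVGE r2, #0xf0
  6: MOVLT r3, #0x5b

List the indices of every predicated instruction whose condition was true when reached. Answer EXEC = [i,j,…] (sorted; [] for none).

[0] flags=0011 → (cmp)
[1] flags=0011 VS?T → r0=0xde
[2] flags=0011 CS?T → r2=0x93
[3] flags=1000 → (cmp)
[4] flags=1000 PL?F → skip
[5] flags=1000 GE?F → skip
[6] flags=1000 LT?T → r3=0x5b

EXEC = [1,2,6]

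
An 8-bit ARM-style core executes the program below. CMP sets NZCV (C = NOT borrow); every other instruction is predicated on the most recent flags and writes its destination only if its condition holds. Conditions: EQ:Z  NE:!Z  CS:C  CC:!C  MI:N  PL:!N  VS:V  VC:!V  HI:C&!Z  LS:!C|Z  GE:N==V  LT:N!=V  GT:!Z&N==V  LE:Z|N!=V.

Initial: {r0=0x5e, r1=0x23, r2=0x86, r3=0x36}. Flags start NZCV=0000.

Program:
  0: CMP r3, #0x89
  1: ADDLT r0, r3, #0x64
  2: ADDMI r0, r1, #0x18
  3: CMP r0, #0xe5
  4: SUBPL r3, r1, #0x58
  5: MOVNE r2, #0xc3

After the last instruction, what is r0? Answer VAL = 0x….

VAL = 0x3b

[0] flags=1001 → (cmp)
[1] flags=1001 LT?F → skip
[2] flags=1001 MI?T → r0=0x3b
[3] flags=0000 → (cmp)
[4] flags=0000 PL?T → r3=0xcb
[5] flags=0000 NE?T → r2=0xc3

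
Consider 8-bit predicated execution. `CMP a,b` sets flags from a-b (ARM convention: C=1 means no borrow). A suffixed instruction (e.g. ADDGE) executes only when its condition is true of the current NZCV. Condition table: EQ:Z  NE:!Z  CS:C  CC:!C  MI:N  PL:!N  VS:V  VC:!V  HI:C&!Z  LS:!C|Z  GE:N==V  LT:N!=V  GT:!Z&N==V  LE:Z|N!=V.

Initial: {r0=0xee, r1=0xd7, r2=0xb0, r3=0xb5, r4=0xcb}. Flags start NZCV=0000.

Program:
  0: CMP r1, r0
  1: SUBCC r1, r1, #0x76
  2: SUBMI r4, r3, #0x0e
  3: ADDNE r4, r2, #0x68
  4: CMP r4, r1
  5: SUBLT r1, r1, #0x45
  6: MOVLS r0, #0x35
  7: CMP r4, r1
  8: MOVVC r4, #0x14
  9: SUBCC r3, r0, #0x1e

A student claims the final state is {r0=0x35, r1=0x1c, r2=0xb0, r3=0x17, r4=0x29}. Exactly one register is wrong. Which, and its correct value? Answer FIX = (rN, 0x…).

FIX = (r4, 0x14)

[0] flags=1000 → (cmp)
[1] flags=1000 CC?T → r1=0x61
[2] flags=1000 MI?T → r4=0xa7
[3] flags=1000 NE?T → r4=0x18
[4] flags=1000 → (cmp)
[5] flags=1000 LT?T → r1=0x1c
[6] flags=1000 LS?T → r0=0x35
[7] flags=1000 → (cmp)
[8] flags=1000 VC?T → r4=0x14
[9] flags=1000 CC?T → r3=0x17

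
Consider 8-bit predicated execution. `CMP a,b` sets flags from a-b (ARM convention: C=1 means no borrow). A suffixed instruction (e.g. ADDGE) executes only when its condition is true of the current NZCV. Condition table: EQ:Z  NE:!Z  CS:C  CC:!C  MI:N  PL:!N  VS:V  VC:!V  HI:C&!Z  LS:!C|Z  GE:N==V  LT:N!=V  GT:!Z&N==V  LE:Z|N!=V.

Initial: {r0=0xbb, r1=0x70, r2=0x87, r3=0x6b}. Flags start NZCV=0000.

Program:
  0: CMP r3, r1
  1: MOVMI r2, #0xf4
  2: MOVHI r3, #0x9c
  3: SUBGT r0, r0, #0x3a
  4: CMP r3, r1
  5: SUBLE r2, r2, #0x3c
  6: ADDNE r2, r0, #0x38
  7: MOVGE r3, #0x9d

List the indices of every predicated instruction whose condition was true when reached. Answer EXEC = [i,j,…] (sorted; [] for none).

EXEC = [1,5,6]

0: ✓ CMP  NZCV=1000
1: ✓ MOVMI  r2←0xf4
2: · MOVHI
3: · SUBGT
4: ✓ CMP  NZCV=1000
5: ✓ SUBLE  r2←0xb8
6: ✓ ADDNE  r2←0xf3
7: · MOVGE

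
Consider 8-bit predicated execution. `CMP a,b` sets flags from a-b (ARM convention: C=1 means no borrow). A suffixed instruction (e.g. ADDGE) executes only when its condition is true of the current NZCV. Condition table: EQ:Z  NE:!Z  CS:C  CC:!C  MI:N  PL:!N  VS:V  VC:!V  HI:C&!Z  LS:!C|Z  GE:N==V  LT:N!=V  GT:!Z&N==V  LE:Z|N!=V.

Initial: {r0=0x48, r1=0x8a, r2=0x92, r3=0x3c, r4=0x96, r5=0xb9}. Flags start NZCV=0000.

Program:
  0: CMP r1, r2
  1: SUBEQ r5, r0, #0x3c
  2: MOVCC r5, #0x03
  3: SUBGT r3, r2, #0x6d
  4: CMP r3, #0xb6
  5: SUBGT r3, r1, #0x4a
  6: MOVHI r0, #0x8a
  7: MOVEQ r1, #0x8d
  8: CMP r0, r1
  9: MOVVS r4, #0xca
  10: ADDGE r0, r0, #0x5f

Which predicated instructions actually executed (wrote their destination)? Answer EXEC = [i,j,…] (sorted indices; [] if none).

[0] flags=1000 → (cmp)
[1] flags=1000 EQ?F → skip
[2] flags=1000 CC?T → r5=0x03
[3] flags=1000 GT?F → skip
[4] flags=1001 → (cmp)
[5] flags=1001 GT?T → r3=0x40
[6] flags=1001 HI?F → skip
[7] flags=1001 EQ?F → skip
[8] flags=1001 → (cmp)
[9] flags=1001 VS?T → r4=0xca
[10] flags=1001 GE?T → r0=0xa7

EXEC = [2,5,9,10]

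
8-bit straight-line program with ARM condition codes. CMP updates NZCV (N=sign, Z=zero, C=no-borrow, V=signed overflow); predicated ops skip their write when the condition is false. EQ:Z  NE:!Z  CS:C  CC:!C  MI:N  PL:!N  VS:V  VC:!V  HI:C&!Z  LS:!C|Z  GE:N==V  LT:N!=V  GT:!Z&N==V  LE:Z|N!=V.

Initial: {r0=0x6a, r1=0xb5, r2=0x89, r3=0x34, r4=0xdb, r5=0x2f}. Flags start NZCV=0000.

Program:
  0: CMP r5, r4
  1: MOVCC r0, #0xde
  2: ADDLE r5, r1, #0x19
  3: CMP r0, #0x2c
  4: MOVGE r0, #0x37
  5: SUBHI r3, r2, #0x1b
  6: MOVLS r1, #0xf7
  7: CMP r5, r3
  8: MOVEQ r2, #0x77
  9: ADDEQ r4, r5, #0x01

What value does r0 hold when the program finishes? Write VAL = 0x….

VAL = 0xde

0: ✓ CMP  NZCV=0000
1: ✓ MOVCC  r0←0xde
2: · ADDLE
3: ✓ CMP  NZCV=1010
4: · MOVGE
5: ✓ SUBHI  r3←0x6e
6: · MOVLS
7: ✓ CMP  NZCV=1000
8: · MOVEQ
9: · ADDEQ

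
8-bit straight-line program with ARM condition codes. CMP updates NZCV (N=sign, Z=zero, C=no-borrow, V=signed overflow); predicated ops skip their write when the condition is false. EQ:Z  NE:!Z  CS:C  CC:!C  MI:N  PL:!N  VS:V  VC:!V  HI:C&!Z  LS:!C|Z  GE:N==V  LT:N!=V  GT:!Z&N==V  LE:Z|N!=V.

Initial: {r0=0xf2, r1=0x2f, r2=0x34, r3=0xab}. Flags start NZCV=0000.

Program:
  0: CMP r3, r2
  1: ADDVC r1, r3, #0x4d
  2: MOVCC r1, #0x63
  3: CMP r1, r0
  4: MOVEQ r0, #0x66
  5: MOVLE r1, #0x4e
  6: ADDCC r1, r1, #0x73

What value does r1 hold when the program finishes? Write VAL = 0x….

0: ✓ CMP  NZCV=0011
1: · ADDVC
2: · MOVCC
3: ✓ CMP  NZCV=0000
4: · MOVEQ
5: · MOVLE
6: ✓ ADDCC  r1←0xa2

VAL = 0xa2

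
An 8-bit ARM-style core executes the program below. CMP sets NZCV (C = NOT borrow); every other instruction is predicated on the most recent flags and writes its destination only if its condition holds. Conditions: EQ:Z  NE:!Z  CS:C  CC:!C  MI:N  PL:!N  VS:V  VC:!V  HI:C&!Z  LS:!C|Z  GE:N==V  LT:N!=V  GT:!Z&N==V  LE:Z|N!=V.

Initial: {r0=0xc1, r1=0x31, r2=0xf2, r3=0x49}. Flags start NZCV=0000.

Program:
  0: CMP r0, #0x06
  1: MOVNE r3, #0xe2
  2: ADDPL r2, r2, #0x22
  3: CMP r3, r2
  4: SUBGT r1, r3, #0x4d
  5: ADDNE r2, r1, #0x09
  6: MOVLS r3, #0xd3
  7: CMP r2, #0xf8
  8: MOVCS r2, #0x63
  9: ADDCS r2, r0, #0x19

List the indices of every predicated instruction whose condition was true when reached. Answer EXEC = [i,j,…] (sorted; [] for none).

0: ✓ CMP  NZCV=1010
1: ✓ MOVNE  r3←0xe2
2: · ADDPL
3: ✓ CMP  NZCV=1000
4: · SUBGT
5: ✓ ADDNE  r2←0x3a
6: ✓ MOVLS  r3←0xd3
7: ✓ CMP  NZCV=0000
8: · MOVCS
9: · ADDCS

EXEC = [1,5,6]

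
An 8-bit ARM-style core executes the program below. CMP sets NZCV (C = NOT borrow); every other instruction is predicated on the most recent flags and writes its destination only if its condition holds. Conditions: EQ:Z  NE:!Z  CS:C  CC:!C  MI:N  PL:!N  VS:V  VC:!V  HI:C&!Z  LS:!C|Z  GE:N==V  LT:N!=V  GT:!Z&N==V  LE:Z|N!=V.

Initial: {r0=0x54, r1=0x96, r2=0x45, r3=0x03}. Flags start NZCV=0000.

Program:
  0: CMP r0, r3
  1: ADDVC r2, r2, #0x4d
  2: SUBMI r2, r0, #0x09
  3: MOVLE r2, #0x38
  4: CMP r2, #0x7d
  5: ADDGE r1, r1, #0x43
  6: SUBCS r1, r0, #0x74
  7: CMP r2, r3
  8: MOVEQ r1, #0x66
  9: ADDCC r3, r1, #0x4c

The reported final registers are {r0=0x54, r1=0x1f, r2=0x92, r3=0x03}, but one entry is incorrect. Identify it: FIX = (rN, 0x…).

FIX = (r1, 0xe0)

0: ✓ CMP  NZCV=0010
1: ✓ ADDVC  r2←0x92
2: · SUBMI
3: · MOVLE
4: ✓ CMP  NZCV=0011
5: · ADDGE
6: ✓ SUBCS  r1←0xe0
7: ✓ CMP  NZCV=1010
8: · MOVEQ
9: · ADDCC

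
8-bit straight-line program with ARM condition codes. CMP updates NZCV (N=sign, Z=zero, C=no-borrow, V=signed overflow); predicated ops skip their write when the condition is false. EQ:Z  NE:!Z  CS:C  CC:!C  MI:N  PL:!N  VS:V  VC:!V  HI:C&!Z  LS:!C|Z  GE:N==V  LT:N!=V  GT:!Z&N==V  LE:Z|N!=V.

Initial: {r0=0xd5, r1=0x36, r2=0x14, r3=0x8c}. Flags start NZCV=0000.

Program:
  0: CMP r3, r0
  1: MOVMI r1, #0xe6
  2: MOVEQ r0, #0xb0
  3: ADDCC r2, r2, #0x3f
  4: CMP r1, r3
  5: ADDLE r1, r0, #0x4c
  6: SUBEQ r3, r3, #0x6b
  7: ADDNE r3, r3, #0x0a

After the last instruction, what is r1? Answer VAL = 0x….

0: ✓ CMP  NZCV=1000
1: ✓ MOVMI  r1←0xe6
2: · MOVEQ
3: ✓ ADDCC  r2←0x53
4: ✓ CMP  NZCV=0010
5: · ADDLE
6: · SUBEQ
7: ✓ ADDNE  r3←0x96

VAL = 0xe6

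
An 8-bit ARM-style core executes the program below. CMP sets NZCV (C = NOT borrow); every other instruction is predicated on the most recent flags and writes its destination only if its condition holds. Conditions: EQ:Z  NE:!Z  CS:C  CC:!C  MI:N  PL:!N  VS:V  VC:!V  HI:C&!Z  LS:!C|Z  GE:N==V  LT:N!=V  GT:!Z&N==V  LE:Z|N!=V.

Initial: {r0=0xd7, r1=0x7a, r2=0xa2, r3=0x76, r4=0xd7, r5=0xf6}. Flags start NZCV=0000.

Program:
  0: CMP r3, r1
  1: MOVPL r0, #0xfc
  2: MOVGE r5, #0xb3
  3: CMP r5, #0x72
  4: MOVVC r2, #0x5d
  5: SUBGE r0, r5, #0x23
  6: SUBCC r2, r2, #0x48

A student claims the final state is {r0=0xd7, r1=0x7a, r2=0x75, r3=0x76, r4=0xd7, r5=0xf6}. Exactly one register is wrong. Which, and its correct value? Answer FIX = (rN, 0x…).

[0] flags=1000 → (cmp)
[1] flags=1000 PL?F → skip
[2] flags=1000 GE?F → skip
[3] flags=1010 → (cmp)
[4] flags=1010 VC?T → r2=0x5d
[5] flags=1010 GE?F → skip
[6] flags=1010 CC?F → skip

FIX = (r2, 0x5d)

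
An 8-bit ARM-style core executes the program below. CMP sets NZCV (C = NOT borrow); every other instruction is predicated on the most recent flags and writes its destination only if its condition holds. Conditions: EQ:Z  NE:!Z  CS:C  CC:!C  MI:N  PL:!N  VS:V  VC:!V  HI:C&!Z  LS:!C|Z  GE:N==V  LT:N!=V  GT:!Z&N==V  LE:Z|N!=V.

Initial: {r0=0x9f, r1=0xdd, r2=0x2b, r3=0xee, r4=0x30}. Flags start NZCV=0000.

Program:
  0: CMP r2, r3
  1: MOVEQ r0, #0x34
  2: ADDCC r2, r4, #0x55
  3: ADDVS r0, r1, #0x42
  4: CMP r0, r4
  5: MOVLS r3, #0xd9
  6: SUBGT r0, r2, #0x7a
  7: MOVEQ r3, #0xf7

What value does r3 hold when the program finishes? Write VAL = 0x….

[0] flags=0000 → (cmp)
[1] flags=0000 EQ?F → skip
[2] flags=0000 CC?T → r2=0x85
[3] flags=0000 VS?F → skip
[4] flags=0011 → (cmp)
[5] flags=0011 LS?F → skip
[6] flags=0011 GT?F → skip
[7] flags=0011 EQ?F → skip

VAL = 0xee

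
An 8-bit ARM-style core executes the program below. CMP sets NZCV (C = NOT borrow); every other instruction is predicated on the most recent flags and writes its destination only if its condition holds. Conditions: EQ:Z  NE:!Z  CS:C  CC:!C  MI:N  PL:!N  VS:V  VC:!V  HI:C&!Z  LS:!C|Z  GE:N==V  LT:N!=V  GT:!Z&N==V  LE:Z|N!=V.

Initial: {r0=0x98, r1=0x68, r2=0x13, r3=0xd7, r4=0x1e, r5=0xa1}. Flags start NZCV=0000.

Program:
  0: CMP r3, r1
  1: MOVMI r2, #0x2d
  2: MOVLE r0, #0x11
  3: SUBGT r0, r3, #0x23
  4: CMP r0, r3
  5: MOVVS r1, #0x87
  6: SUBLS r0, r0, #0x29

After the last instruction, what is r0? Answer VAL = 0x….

VAL = 0xe8

0: ✓ CMP  NZCV=0011
1: · MOVMI
2: ✓ MOVLE  r0←0x11
3: · SUBGT
4: ✓ CMP  NZCV=0000
5: · MOVVS
6: ✓ SUBLS  r0←0xe8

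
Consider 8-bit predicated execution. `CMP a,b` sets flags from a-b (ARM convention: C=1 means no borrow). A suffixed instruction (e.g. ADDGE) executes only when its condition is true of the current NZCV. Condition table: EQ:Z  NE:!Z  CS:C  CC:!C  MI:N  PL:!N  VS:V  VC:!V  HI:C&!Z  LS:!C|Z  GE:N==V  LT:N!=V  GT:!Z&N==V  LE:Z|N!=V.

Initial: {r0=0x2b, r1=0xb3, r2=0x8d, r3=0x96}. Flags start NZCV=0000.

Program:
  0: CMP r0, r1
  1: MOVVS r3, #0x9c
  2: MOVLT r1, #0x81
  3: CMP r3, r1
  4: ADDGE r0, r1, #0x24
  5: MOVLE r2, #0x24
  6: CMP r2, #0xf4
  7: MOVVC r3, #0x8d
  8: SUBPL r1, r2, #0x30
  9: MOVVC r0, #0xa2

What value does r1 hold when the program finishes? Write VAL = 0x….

VAL = 0xf4

[0] flags=0000 → (cmp)
[1] flags=0000 VS?F → skip
[2] flags=0000 LT?F → skip
[3] flags=1000 → (cmp)
[4] flags=1000 GE?F → skip
[5] flags=1000 LE?T → r2=0x24
[6] flags=0000 → (cmp)
[7] flags=0000 VC?T → r3=0x8d
[8] flags=0000 PL?T → r1=0xf4
[9] flags=0000 VC?T → r0=0xa2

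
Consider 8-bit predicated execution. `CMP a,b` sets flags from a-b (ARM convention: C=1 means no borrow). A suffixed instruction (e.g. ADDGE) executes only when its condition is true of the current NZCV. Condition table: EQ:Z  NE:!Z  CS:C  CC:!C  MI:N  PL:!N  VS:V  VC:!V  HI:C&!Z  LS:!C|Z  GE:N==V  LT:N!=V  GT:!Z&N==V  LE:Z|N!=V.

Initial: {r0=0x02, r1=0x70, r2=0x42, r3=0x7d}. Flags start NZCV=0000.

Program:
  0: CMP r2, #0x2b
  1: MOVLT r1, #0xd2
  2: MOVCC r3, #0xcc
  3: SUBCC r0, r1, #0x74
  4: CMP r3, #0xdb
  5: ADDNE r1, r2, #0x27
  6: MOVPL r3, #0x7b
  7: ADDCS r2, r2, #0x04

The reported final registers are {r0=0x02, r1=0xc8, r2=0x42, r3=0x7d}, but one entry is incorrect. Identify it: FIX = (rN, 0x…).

0: ✓ CMP  NZCV=0010
1: · MOVLT
2: · MOVCC
3: · SUBCC
4: ✓ CMP  NZCV=1001
5: ✓ ADDNE  r1←0x69
6: · MOVPL
7: · ADDCS

FIX = (r1, 0x69)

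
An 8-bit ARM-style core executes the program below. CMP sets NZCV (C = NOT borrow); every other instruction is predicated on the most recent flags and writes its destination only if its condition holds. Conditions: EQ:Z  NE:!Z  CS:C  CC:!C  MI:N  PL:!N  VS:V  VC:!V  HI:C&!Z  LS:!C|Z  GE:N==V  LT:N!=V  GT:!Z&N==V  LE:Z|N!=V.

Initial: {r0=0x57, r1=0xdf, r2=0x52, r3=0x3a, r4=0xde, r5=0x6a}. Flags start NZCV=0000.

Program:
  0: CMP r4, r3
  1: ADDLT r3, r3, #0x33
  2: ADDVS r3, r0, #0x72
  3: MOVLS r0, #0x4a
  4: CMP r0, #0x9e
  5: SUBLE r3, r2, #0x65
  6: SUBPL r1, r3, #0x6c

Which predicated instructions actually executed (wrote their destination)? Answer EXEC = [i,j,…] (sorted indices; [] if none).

EXEC = [1]

0: ✓ CMP  NZCV=1010
1: ✓ ADDLT  r3←0x6d
2: · ADDVS
3: · MOVLS
4: ✓ CMP  NZCV=1001
5: · SUBLE
6: · SUBPL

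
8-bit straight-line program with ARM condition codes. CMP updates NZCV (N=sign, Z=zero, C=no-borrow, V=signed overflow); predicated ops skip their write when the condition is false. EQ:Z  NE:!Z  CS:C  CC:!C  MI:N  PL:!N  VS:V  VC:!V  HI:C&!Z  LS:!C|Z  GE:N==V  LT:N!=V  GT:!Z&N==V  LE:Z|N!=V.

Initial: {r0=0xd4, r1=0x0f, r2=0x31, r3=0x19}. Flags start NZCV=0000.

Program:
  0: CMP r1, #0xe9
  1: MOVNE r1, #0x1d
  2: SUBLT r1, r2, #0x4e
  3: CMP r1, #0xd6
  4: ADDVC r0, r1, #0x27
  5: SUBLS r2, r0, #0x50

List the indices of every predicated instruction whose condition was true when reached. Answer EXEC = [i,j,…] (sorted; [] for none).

EXEC = [1,4,5]

0: ✓ CMP  NZCV=0000
1: ✓ MOVNE  r1←0x1d
2: · SUBLT
3: ✓ CMP  NZCV=0000
4: ✓ ADDVC  r0←0x44
5: ✓ SUBLS  r2←0xf4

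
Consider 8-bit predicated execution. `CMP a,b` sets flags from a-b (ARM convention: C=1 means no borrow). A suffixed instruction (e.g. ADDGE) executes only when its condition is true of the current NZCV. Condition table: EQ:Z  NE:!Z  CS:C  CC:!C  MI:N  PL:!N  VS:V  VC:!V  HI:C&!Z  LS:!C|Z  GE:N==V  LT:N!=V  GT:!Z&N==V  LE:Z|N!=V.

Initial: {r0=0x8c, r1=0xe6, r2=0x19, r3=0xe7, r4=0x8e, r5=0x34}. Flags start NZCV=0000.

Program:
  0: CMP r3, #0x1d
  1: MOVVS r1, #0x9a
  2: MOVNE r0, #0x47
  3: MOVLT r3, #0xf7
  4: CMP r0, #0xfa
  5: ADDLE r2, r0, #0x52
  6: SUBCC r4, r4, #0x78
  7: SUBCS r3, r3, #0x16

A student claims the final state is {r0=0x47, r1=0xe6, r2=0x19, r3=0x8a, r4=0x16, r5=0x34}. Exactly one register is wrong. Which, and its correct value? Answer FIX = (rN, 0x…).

[0] flags=1010 → (cmp)
[1] flags=1010 VS?F → skip
[2] flags=1010 NE?T → r0=0x47
[3] flags=1010 LT?T → r3=0xf7
[4] flags=0000 → (cmp)
[5] flags=0000 LE?F → skip
[6] flags=0000 CC?T → r4=0x16
[7] flags=0000 CS?F → skip

FIX = (r3, 0xf7)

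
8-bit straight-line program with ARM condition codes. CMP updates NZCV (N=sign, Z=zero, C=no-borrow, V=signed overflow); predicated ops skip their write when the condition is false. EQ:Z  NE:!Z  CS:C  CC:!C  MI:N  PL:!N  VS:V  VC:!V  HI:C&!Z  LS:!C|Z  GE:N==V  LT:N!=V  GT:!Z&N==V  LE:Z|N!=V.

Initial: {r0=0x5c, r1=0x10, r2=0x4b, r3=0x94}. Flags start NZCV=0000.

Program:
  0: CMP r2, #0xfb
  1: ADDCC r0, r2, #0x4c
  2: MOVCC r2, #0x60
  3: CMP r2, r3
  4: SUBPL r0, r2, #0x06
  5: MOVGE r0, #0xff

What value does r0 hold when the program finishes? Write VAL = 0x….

VAL = 0xff

[0] flags=0000 → (cmp)
[1] flags=0000 CC?T → r0=0x97
[2] flags=0000 CC?T → r2=0x60
[3] flags=1001 → (cmp)
[4] flags=1001 PL?F → skip
[5] flags=1001 GE?T → r0=0xff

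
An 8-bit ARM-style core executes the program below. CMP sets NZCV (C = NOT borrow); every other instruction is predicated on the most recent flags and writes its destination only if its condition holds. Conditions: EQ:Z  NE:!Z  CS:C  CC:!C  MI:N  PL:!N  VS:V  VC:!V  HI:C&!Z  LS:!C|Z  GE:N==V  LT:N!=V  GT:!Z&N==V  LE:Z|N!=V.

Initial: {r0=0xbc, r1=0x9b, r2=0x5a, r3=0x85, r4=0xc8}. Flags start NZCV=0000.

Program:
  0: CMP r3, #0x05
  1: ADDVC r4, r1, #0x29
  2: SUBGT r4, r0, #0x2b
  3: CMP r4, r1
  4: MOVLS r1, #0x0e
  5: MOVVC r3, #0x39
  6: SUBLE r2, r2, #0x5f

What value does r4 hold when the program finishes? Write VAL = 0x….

VAL = 0xc4

0: ✓ CMP  NZCV=1010
1: ✓ ADDVC  r4←0xc4
2: · SUBGT
3: ✓ CMP  NZCV=0010
4: · MOVLS
5: ✓ MOVVC  r3←0x39
6: · SUBLE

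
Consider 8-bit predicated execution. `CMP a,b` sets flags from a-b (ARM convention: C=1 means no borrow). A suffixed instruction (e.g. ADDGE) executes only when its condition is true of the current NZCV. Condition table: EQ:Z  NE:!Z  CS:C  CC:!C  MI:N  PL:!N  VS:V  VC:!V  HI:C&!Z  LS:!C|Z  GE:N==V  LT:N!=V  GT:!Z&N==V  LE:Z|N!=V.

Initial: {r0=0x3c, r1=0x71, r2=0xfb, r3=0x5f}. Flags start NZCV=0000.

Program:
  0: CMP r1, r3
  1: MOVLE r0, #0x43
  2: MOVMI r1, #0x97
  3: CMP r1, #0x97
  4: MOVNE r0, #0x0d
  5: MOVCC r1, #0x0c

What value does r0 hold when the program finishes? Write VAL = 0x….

[0] flags=0010 → (cmp)
[1] flags=0010 LE?F → skip
[2] flags=0010 MI?F → skip
[3] flags=1001 → (cmp)
[4] flags=1001 NE?T → r0=0x0d
[5] flags=1001 CC?T → r1=0x0c

VAL = 0x0d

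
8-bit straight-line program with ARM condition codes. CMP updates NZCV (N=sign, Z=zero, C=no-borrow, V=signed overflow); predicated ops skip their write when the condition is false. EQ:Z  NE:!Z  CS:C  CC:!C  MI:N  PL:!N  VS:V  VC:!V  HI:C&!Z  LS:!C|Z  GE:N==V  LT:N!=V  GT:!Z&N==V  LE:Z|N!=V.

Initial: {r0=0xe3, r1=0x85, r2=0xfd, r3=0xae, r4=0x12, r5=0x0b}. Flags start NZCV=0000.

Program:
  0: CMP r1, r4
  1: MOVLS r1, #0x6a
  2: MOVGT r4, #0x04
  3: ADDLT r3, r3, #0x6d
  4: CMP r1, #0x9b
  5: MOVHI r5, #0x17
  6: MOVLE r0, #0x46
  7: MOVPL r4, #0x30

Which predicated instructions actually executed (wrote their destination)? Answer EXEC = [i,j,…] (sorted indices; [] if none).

EXEC = [3,6]

0: ✓ CMP  NZCV=0011
1: · MOVLS
2: · MOVGT
3: ✓ ADDLT  r3←0x1b
4: ✓ CMP  NZCV=1000
5: · MOVHI
6: ✓ MOVLE  r0←0x46
7: · MOVPL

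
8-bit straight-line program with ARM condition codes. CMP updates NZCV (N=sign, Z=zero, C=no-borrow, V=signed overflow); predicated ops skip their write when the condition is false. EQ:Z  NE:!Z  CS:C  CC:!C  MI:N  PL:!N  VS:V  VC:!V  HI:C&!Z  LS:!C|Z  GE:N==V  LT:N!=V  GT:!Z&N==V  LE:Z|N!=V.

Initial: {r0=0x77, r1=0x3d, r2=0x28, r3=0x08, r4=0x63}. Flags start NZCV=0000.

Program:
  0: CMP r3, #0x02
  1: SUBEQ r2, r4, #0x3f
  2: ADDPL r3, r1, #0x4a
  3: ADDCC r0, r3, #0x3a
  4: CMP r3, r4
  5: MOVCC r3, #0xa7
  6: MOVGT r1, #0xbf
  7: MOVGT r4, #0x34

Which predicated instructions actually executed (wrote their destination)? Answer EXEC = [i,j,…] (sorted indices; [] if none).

[0] flags=0010 → (cmp)
[1] flags=0010 EQ?F → skip
[2] flags=0010 PL?T → r3=0x87
[3] flags=0010 CC?F → skip
[4] flags=0011 → (cmp)
[5] flags=0011 CC?F → skip
[6] flags=0011 GT?F → skip
[7] flags=0011 GT?F → skip

EXEC = [2]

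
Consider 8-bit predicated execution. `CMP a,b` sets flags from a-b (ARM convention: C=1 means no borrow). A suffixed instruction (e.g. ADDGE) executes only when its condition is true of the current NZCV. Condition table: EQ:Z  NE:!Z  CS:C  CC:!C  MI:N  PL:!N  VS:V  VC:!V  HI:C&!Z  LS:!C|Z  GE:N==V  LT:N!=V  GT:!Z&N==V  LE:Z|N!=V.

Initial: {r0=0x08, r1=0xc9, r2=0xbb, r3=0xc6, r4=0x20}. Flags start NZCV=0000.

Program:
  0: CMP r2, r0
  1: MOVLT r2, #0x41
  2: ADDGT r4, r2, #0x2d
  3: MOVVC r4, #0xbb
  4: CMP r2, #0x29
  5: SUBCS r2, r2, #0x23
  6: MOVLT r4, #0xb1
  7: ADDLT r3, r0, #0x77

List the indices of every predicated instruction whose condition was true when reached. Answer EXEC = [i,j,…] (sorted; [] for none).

[0] flags=1010 → (cmp)
[1] flags=1010 LT?T → r2=0x41
[2] flags=1010 GT?F → skip
[3] flags=1010 VC?T → r4=0xbb
[4] flags=0010 → (cmp)
[5] flags=0010 CS?T → r2=0x1e
[6] flags=0010 LT?F → skip
[7] flags=0010 LT?F → skip

EXEC = [1,3,5]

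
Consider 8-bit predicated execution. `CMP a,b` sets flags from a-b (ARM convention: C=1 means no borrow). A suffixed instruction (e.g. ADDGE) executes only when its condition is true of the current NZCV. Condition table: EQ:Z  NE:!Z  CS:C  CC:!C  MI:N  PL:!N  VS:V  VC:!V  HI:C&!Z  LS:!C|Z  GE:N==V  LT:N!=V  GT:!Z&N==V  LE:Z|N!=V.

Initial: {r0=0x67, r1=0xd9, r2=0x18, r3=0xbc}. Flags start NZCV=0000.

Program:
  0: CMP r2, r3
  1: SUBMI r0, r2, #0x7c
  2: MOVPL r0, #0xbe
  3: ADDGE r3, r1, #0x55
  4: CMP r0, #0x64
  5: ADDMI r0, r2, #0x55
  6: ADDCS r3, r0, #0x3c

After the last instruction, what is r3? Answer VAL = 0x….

[0] flags=0000 → (cmp)
[1] flags=0000 MI?F → skip
[2] flags=0000 PL?T → r0=0xbe
[3] flags=0000 GE?T → r3=0x2e
[4] flags=0011 → (cmp)
[5] flags=0011 MI?F → skip
[6] flags=0011 CS?T → r3=0xfa

VAL = 0xfa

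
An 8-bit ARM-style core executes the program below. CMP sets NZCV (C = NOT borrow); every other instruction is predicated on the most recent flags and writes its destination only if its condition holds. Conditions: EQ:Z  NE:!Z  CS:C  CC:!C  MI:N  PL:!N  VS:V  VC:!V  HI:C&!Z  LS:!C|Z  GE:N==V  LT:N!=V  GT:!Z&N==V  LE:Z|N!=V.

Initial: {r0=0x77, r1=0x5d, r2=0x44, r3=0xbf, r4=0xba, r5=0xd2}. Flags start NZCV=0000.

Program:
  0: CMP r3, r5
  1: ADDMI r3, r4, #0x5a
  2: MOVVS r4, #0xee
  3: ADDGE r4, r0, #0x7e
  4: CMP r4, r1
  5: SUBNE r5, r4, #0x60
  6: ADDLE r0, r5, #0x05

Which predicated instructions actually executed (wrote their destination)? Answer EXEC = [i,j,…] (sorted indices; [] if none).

EXEC = [1,5,6]

[0] flags=1000 → (cmp)
[1] flags=1000 MI?T → r3=0x14
[2] flags=1000 VS?F → skip
[3] flags=1000 GE?F → skip
[4] flags=0011 → (cmp)
[5] flags=0011 NE?T → r5=0x5a
[6] flags=0011 LE?T → r0=0x5f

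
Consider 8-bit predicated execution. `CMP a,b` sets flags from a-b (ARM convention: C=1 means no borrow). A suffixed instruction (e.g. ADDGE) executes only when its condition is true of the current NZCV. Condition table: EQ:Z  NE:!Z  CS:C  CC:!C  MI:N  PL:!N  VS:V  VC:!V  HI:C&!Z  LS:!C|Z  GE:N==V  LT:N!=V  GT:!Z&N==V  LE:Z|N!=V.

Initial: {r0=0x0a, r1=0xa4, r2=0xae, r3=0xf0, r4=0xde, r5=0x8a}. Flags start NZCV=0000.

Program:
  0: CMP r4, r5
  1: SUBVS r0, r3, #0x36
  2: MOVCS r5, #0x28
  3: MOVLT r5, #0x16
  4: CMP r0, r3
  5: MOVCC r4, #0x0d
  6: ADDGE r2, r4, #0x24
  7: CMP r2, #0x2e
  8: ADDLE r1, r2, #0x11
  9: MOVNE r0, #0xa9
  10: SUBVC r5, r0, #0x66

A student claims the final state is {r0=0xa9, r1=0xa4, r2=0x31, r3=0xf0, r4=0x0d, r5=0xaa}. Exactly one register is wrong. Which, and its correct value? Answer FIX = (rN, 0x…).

[0] flags=0010 → (cmp)
[1] flags=0010 VS?F → skip
[2] flags=0010 CS?T → r5=0x28
[3] flags=0010 LT?F → skip
[4] flags=0000 → (cmp)
[5] flags=0000 CC?T → r4=0x0d
[6] flags=0000 GE?T → r2=0x31
[7] flags=0010 → (cmp)
[8] flags=0010 LE?F → skip
[9] flags=0010 NE?T → r0=0xa9
[10] flags=0010 VC?T → r5=0x43

FIX = (r5, 0x43)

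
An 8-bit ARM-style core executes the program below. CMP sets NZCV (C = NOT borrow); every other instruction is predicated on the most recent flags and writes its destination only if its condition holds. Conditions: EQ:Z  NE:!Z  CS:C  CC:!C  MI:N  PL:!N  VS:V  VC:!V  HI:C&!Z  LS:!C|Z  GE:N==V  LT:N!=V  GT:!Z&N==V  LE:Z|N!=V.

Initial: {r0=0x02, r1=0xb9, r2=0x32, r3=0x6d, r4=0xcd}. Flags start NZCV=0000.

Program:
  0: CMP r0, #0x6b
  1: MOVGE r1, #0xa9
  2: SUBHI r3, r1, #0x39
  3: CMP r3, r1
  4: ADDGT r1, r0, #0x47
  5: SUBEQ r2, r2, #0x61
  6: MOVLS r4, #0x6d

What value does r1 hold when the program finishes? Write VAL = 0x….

0: ✓ CMP  NZCV=1000
1: · MOVGE
2: · SUBHI
3: ✓ CMP  NZCV=1001
4: ✓ ADDGT  r1←0x49
5: · SUBEQ
6: ✓ MOVLS  r4←0x6d

VAL = 0x49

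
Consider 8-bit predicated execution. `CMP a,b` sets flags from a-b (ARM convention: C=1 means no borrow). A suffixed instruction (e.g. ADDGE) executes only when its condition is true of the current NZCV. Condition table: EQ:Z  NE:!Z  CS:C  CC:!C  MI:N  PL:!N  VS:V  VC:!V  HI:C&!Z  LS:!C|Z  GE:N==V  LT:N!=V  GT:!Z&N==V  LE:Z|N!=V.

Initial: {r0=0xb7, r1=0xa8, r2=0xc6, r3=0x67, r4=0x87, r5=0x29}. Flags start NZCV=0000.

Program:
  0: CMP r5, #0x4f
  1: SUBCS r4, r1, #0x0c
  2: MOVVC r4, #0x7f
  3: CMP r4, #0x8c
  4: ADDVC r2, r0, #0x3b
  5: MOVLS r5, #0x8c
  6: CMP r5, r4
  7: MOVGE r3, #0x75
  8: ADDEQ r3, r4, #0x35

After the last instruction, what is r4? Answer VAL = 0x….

[0] flags=1000 → (cmp)
[1] flags=1000 CS?F → skip
[2] flags=1000 VC?T → r4=0x7f
[3] flags=1001 → (cmp)
[4] flags=1001 VC?F → skip
[5] flags=1001 LS?T → r5=0x8c
[6] flags=0011 → (cmp)
[7] flags=0011 GE?F → skip
[8] flags=0011 EQ?F → skip

VAL = 0x7f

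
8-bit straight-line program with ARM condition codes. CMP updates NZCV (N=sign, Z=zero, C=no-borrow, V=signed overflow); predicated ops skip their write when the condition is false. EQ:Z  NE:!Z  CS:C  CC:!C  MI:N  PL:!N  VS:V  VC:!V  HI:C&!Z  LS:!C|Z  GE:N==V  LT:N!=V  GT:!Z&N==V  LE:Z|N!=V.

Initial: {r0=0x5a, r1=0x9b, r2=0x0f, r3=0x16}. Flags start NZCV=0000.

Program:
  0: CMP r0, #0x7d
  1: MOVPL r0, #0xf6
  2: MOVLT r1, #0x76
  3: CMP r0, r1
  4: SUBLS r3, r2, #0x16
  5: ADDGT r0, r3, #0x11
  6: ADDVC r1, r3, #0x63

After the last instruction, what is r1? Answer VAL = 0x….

[0] flags=1000 → (cmp)
[1] flags=1000 PL?F → skip
[2] flags=1000 LT?T → r1=0x76
[3] flags=1000 → (cmp)
[4] flags=1000 LS?T → r3=0xf9
[5] flags=1000 GT?F → skip
[6] flags=1000 VC?T → r1=0x5c

VAL = 0x5c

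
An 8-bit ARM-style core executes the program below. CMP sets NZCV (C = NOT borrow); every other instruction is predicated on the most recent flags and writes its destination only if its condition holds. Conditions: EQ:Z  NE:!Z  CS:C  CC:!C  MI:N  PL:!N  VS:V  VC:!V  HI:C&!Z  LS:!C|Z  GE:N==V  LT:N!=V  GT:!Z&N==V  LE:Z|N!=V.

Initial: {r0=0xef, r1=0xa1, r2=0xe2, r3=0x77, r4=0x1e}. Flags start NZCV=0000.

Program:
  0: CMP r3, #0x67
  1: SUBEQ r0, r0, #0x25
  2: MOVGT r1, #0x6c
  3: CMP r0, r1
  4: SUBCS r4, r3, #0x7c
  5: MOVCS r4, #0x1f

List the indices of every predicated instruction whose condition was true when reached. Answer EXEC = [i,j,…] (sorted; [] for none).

EXEC = [2,4,5]

[0] flags=0010 → (cmp)
[1] flags=0010 EQ?F → skip
[2] flags=0010 GT?T → r1=0x6c
[3] flags=1010 → (cmp)
[4] flags=1010 CS?T → r4=0xfb
[5] flags=1010 CS?T → r4=0x1f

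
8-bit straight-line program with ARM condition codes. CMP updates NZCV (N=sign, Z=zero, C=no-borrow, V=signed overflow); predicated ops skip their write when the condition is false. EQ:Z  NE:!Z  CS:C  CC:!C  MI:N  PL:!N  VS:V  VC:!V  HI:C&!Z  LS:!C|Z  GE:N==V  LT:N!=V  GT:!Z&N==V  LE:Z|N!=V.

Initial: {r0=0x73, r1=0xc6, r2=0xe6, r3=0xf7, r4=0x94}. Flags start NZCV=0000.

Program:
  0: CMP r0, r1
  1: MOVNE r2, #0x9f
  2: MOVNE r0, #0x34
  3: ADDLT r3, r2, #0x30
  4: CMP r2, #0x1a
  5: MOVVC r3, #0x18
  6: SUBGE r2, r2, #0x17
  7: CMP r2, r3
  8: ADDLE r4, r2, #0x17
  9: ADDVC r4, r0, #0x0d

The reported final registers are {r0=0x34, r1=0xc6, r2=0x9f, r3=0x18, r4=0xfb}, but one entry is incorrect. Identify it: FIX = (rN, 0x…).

0: ✓ CMP  NZCV=1001
1: ✓ MOVNE  r2←0x9f
2: ✓ MOVNE  r0←0x34
3: · ADDLT
4: ✓ CMP  NZCV=1010
5: ✓ MOVVC  r3←0x18
6: · SUBGE
7: ✓ CMP  NZCV=1010
8: ✓ ADDLE  r4←0xb6
9: ✓ ADDVC  r4←0x41

FIX = (r4, 0x41)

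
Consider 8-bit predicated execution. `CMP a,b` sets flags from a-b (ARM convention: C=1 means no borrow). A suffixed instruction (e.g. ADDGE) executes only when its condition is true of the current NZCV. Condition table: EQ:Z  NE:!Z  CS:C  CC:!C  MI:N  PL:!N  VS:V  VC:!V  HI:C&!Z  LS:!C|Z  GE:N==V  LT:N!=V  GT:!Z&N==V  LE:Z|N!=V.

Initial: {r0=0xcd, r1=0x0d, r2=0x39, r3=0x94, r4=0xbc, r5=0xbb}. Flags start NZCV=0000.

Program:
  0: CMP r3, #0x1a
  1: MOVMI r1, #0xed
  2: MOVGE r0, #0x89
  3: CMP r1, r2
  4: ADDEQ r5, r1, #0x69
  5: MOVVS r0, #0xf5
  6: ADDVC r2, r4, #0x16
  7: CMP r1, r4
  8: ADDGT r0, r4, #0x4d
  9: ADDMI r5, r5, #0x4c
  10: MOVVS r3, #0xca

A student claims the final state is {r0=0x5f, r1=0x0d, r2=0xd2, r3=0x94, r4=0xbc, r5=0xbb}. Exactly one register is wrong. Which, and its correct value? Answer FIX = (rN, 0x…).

FIX = (r0, 0x09)

0: ✓ CMP  NZCV=0011
1: · MOVMI
2: · MOVGE
3: ✓ CMP  NZCV=1000
4: · ADDEQ
5: · MOVVS
6: ✓ ADDVC  r2←0xd2
7: ✓ CMP  NZCV=0000
8: ✓ ADDGT  r0←0x09
9: · ADDMI
10: · MOVVS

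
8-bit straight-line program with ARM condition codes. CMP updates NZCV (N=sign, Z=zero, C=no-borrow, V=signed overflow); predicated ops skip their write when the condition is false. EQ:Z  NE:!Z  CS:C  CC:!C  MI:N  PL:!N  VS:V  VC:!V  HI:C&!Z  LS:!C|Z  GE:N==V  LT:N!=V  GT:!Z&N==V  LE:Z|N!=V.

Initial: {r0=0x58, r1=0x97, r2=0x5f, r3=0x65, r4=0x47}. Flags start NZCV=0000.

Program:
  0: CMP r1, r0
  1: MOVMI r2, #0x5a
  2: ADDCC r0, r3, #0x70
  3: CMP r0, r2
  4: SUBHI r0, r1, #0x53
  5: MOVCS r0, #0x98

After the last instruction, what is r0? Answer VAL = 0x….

VAL = 0x58

0: ✓ CMP  NZCV=0011
1: · MOVMI
2: · ADDCC
3: ✓ CMP  NZCV=1000
4: · SUBHI
5: · MOVCS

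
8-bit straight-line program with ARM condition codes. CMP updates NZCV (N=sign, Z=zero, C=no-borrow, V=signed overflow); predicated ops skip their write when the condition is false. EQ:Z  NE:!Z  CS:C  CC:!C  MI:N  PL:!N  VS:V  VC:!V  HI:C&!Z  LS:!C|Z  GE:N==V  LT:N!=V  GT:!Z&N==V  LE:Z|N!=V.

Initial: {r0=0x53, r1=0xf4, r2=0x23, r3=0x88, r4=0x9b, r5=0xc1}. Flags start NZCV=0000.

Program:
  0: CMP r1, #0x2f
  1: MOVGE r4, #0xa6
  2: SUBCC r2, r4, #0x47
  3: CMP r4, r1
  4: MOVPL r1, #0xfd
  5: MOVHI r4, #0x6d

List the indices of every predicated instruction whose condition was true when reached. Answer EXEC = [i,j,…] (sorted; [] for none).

[0] flags=1010 → (cmp)
[1] flags=1010 GE?F → skip
[2] flags=1010 CC?F → skip
[3] flags=1000 → (cmp)
[4] flags=1000 PL?F → skip
[5] flags=1000 HI?F → skip

EXEC = []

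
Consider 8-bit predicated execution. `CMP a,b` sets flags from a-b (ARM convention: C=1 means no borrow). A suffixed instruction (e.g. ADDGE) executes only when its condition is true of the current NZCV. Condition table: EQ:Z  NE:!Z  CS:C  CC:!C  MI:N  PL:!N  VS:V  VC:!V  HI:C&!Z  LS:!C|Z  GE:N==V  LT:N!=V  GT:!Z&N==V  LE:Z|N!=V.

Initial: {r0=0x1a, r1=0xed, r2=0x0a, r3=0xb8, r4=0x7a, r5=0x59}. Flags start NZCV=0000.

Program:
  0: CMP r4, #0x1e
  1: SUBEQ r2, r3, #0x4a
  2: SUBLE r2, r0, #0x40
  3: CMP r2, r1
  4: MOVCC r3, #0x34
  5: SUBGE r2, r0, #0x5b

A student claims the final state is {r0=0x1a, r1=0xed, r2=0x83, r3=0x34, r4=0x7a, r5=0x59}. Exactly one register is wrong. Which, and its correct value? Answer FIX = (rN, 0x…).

FIX = (r2, 0xbf)

0: ✓ CMP  NZCV=0010
1: · SUBEQ
2: · SUBLE
3: ✓ CMP  NZCV=0000
4: ✓ MOVCC  r3←0x34
5: ✓ SUBGE  r2←0xbf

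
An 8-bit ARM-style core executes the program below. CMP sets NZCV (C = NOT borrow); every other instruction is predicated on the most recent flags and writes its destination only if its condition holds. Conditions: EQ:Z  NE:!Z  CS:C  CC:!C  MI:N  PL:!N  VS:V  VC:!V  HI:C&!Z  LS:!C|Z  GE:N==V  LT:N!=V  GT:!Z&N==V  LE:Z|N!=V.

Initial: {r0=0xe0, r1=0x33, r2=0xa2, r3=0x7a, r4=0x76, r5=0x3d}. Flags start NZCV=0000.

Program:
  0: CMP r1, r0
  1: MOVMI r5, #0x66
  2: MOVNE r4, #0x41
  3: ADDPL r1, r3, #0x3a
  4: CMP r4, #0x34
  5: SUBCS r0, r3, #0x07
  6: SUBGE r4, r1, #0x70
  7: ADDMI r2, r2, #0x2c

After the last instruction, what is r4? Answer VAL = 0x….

[0] flags=0000 → (cmp)
[1] flags=0000 MI?F → skip
[2] flags=0000 NE?T → r4=0x41
[3] flags=0000 PL?T → r1=0xb4
[4] flags=0010 → (cmp)
[5] flags=0010 CS?T → r0=0x73
[6] flags=0010 GE?T → r4=0x44
[7] flags=0010 MI?F → skip

VAL = 0x44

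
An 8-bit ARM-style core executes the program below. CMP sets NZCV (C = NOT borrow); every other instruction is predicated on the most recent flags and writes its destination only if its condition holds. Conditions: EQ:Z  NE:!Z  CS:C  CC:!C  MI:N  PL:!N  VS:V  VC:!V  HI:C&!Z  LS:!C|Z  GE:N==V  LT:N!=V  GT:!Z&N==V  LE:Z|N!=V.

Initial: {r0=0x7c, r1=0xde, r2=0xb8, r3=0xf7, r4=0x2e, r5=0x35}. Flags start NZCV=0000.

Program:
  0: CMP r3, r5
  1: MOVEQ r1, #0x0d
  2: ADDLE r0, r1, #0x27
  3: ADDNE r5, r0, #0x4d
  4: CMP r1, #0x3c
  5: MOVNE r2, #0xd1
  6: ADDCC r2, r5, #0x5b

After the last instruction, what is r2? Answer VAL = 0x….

VAL = 0xd1

[0] flags=1010 → (cmp)
[1] flags=1010 EQ?F → skip
[2] flags=1010 LE?T → r0=0x05
[3] flags=1010 NE?T → r5=0x52
[4] flags=1010 → (cmp)
[5] flags=1010 NE?T → r2=0xd1
[6] flags=1010 CC?F → skip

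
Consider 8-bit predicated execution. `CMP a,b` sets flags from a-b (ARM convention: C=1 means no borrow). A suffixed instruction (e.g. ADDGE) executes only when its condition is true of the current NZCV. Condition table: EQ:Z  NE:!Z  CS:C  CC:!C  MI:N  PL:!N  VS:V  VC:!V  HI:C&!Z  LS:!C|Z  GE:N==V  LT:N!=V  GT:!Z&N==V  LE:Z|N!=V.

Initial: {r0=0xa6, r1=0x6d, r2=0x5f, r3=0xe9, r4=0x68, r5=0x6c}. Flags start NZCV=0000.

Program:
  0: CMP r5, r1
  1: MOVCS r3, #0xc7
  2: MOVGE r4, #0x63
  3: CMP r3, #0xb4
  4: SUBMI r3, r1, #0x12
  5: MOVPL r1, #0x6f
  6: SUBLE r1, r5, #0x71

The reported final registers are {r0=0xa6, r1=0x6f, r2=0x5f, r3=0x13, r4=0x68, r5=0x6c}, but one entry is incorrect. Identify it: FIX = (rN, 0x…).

[0] flags=1000 → (cmp)
[1] flags=1000 CS?F → skip
[2] flags=1000 GE?F → skip
[3] flags=0010 → (cmp)
[4] flags=0010 MI?F → skip
[5] flags=0010 PL?T → r1=0x6f
[6] flags=0010 LE?F → skip

FIX = (r3, 0xe9)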